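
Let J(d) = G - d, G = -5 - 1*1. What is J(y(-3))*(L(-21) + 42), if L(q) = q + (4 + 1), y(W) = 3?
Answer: -234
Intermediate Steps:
G = -6 (G = -5 - 1 = -6)
J(d) = -6 - d
L(q) = 5 + q (L(q) = q + 5 = 5 + q)
J(y(-3))*(L(-21) + 42) = (-6 - 1*3)*((5 - 21) + 42) = (-6 - 3)*(-16 + 42) = -9*26 = -234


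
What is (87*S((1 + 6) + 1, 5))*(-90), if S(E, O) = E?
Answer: -62640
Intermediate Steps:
(87*S((1 + 6) + 1, 5))*(-90) = (87*((1 + 6) + 1))*(-90) = (87*(7 + 1))*(-90) = (87*8)*(-90) = 696*(-90) = -62640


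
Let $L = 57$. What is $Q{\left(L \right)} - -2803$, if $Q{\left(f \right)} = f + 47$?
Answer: $2907$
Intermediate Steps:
$Q{\left(f \right)} = 47 + f$
$Q{\left(L \right)} - -2803 = \left(47 + 57\right) - -2803 = 104 + 2803 = 2907$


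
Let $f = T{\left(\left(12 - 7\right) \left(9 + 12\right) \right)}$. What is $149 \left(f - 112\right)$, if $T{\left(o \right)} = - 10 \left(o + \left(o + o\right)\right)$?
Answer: $-486038$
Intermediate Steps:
$T{\left(o \right)} = - 30 o$ ($T{\left(o \right)} = - 10 \left(o + 2 o\right) = - 10 \cdot 3 o = - 30 o$)
$f = -3150$ ($f = - 30 \left(12 - 7\right) \left(9 + 12\right) = - 30 \cdot 5 \cdot 21 = \left(-30\right) 105 = -3150$)
$149 \left(f - 112\right) = 149 \left(-3150 - 112\right) = 149 \left(-3262\right) = -486038$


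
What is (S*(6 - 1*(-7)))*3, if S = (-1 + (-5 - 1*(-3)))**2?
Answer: 351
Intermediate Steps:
S = 9 (S = (-1 + (-5 + 3))**2 = (-1 - 2)**2 = (-3)**2 = 9)
(S*(6 - 1*(-7)))*3 = (9*(6 - 1*(-7)))*3 = (9*(6 + 7))*3 = (9*13)*3 = 117*3 = 351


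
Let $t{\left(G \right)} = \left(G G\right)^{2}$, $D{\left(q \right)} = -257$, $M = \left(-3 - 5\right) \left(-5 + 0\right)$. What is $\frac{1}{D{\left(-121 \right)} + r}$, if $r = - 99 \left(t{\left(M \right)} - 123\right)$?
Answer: $- \frac{1}{253428080} \approx -3.9459 \cdot 10^{-9}$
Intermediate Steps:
$M = 40$ ($M = \left(-8\right) \left(-5\right) = 40$)
$t{\left(G \right)} = G^{4}$ ($t{\left(G \right)} = \left(G^{2}\right)^{2} = G^{4}$)
$r = -253427823$ ($r = - 99 \left(40^{4} - 123\right) = - 99 \left(2560000 - 123\right) = \left(-99\right) 2559877 = -253427823$)
$\frac{1}{D{\left(-121 \right)} + r} = \frac{1}{-257 - 253427823} = \frac{1}{-253428080} = - \frac{1}{253428080}$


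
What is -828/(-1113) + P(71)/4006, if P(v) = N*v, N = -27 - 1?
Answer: 184054/743113 ≈ 0.24768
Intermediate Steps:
N = -28
P(v) = -28*v
-828/(-1113) + P(71)/4006 = -828/(-1113) - 28*71/4006 = -828*(-1/1113) - 1988*1/4006 = 276/371 - 994/2003 = 184054/743113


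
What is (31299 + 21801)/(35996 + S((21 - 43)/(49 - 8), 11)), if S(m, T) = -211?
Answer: 10620/7157 ≈ 1.4839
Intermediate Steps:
(31299 + 21801)/(35996 + S((21 - 43)/(49 - 8), 11)) = (31299 + 21801)/(35996 - 211) = 53100/35785 = 53100*(1/35785) = 10620/7157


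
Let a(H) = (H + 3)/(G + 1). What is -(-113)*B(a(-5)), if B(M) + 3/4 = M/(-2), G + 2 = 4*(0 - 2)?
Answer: -3503/36 ≈ -97.306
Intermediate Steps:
G = -10 (G = -2 + 4*(0 - 2) = -2 + 4*(-2) = -2 - 8 = -10)
a(H) = -⅓ - H/9 (a(H) = (H + 3)/(-10 + 1) = (3 + H)/(-9) = (3 + H)*(-⅑) = -⅓ - H/9)
B(M) = -¾ - M/2 (B(M) = -¾ + M/(-2) = -¾ + M*(-½) = -¾ - M/2)
-(-113)*B(a(-5)) = -(-113)*(-¾ - (-⅓ - ⅑*(-5))/2) = -(-113)*(-¾ - (-⅓ + 5/9)/2) = -(-113)*(-¾ - ½*2/9) = -(-113)*(-¾ - ⅑) = -(-113)*(-31)/36 = -1*3503/36 = -3503/36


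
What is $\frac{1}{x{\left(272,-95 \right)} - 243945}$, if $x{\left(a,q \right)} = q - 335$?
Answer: $- \frac{1}{244375} \approx -4.0921 \cdot 10^{-6}$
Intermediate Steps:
$x{\left(a,q \right)} = -335 + q$
$\frac{1}{x{\left(272,-95 \right)} - 243945} = \frac{1}{\left(-335 - 95\right) - 243945} = \frac{1}{-430 - 243945} = \frac{1}{-244375} = - \frac{1}{244375}$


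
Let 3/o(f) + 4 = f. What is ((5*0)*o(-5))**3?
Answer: 0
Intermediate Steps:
o(f) = 3/(-4 + f)
((5*0)*o(-5))**3 = ((5*0)*(3/(-4 - 5)))**3 = (0*(3/(-9)))**3 = (0*(3*(-1/9)))**3 = (0*(-1/3))**3 = 0**3 = 0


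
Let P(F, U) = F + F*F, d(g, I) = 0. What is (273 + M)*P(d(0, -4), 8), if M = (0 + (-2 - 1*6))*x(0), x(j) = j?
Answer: 0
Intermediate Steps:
P(F, U) = F + F**2
M = 0 (M = (0 + (-2 - 1*6))*0 = (0 + (-2 - 6))*0 = (0 - 8)*0 = -8*0 = 0)
(273 + M)*P(d(0, -4), 8) = (273 + 0)*(0*(1 + 0)) = 273*(0*1) = 273*0 = 0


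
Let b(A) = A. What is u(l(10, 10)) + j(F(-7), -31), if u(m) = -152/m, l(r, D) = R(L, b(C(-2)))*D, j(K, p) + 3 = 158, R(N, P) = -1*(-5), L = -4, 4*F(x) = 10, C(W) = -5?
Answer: 3799/25 ≈ 151.96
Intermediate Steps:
F(x) = 5/2 (F(x) = (¼)*10 = 5/2)
R(N, P) = 5
j(K, p) = 155 (j(K, p) = -3 + 158 = 155)
l(r, D) = 5*D
u(l(10, 10)) + j(F(-7), -31) = -152/(5*10) + 155 = -152/50 + 155 = -152*1/50 + 155 = -76/25 + 155 = 3799/25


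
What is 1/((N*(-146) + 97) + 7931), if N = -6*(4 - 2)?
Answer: 1/9780 ≈ 0.00010225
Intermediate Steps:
N = -12 (N = -6*2 = -12)
1/((N*(-146) + 97) + 7931) = 1/((-12*(-146) + 97) + 7931) = 1/((1752 + 97) + 7931) = 1/(1849 + 7931) = 1/9780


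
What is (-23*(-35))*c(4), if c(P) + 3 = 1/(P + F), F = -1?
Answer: -6440/3 ≈ -2146.7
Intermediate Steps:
c(P) = -3 + 1/(-1 + P) (c(P) = -3 + 1/(P - 1) = -3 + 1/(-1 + P))
(-23*(-35))*c(4) = (-23*(-35))*((4 - 3*4)/(-1 + 4)) = 805*((4 - 12)/3) = 805*((1/3)*(-8)) = 805*(-8/3) = -6440/3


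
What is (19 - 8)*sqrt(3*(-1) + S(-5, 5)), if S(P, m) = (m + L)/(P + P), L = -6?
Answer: 11*I*sqrt(290)/10 ≈ 18.732*I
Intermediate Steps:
S(P, m) = (-6 + m)/(2*P) (S(P, m) = (m - 6)/(P + P) = (-6 + m)/((2*P)) = (-6 + m)*(1/(2*P)) = (-6 + m)/(2*P))
(19 - 8)*sqrt(3*(-1) + S(-5, 5)) = (19 - 8)*sqrt(3*(-1) + (1/2)*(-6 + 5)/(-5)) = 11*sqrt(-3 + (1/2)*(-1/5)*(-1)) = 11*sqrt(-3 + 1/10) = 11*sqrt(-29/10) = 11*(I*sqrt(290)/10) = 11*I*sqrt(290)/10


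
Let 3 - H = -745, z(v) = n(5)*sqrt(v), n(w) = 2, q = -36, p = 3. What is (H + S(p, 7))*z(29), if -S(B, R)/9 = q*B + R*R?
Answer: 2558*sqrt(29) ≈ 13775.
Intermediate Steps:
z(v) = 2*sqrt(v)
S(B, R) = -9*R**2 + 324*B (S(B, R) = -9*(-36*B + R*R) = -9*(-36*B + R**2) = -9*(R**2 - 36*B) = -9*R**2 + 324*B)
H = 748 (H = 3 - 1*(-745) = 3 + 745 = 748)
(H + S(p, 7))*z(29) = (748 + (-9*7**2 + 324*3))*(2*sqrt(29)) = (748 + (-9*49 + 972))*(2*sqrt(29)) = (748 + (-441 + 972))*(2*sqrt(29)) = (748 + 531)*(2*sqrt(29)) = 1279*(2*sqrt(29)) = 2558*sqrt(29)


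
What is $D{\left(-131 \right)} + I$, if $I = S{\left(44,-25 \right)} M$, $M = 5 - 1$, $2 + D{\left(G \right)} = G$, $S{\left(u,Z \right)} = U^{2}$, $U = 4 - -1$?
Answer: $-33$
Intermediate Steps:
$U = 5$ ($U = 4 + 1 = 5$)
$S{\left(u,Z \right)} = 25$ ($S{\left(u,Z \right)} = 5^{2} = 25$)
$D{\left(G \right)} = -2 + G$
$M = 4$
$I = 100$ ($I = 25 \cdot 4 = 100$)
$D{\left(-131 \right)} + I = \left(-2 - 131\right) + 100 = -133 + 100 = -33$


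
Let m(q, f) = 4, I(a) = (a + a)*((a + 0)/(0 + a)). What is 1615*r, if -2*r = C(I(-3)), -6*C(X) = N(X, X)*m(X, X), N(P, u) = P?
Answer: -3230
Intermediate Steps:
I(a) = 2*a (I(a) = (2*a)*(a/a) = (2*a)*1 = 2*a)
C(X) = -2*X/3 (C(X) = -X*4/6 = -2*X/3)
r = -2 (r = -(-1)*2*(-3)/3 = -(-1)*(-6)/3 = -½*4 = -2)
1615*r = 1615*(-2) = -3230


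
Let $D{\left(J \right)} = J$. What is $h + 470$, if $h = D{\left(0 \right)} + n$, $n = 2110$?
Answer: $2580$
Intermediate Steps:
$h = 2110$ ($h = 0 + 2110 = 2110$)
$h + 470 = 2110 + 470 = 2580$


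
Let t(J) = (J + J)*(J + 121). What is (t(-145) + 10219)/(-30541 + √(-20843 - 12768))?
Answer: -524663839/932786292 - 17179*I*√33611/932786292 ≈ -0.56247 - 0.0033764*I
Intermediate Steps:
t(J) = 2*J*(121 + J) (t(J) = (2*J)*(121 + J) = 2*J*(121 + J))
(t(-145) + 10219)/(-30541 + √(-20843 - 12768)) = (2*(-145)*(121 - 145) + 10219)/(-30541 + √(-20843 - 12768)) = (2*(-145)*(-24) + 10219)/(-30541 + √(-33611)) = (6960 + 10219)/(-30541 + I*√33611) = 17179/(-30541 + I*√33611)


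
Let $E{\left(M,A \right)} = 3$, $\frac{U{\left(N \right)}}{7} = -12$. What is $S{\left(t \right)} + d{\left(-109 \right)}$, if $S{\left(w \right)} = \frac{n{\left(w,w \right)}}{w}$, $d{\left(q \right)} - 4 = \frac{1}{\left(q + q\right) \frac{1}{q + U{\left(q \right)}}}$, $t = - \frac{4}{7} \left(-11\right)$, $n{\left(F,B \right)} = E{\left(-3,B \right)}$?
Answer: $\frac{25719}{4796} \approx 5.3626$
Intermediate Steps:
$U{\left(N \right)} = -84$ ($U{\left(N \right)} = 7 \left(-12\right) = -84$)
$n{\left(F,B \right)} = 3$
$t = \frac{44}{7}$ ($t = \left(-4\right) \frac{1}{7} \left(-11\right) = \left(- \frac{4}{7}\right) \left(-11\right) = \frac{44}{7} \approx 6.2857$)
$d{\left(q \right)} = 4 + \frac{-84 + q}{2 q}$ ($d{\left(q \right)} = 4 + \frac{1}{\left(q + q\right) \frac{1}{q - 84}} = 4 + \frac{1}{2 q \frac{1}{-84 + q}} = 4 + \frac{-84 + q}{2 q}$)
$S{\left(w \right)} = \frac{3}{w}$
$S{\left(t \right)} + d{\left(-109 \right)} = \frac{3}{\frac{44}{7}} + \left(\frac{9}{2} - \frac{42}{-109}\right) = 3 \cdot \frac{7}{44} + \left(\frac{9}{2} - - \frac{42}{109}\right) = \frac{21}{44} + \left(\frac{9}{2} + \frac{42}{109}\right) = \frac{21}{44} + \frac{1065}{218} = \frac{25719}{4796}$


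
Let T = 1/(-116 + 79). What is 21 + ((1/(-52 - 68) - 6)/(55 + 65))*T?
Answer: 11189521/532800 ≈ 21.001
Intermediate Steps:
T = -1/37 (T = 1/(-37) = -1/37 ≈ -0.027027)
21 + ((1/(-52 - 68) - 6)/(55 + 65))*T = 21 + ((1/(-52 - 68) - 6)/(55 + 65))*(-1/37) = 21 + ((1/(-120) - 6)/120)*(-1/37) = 21 + ((-1/120 - 6)*(1/120))*(-1/37) = 21 - 721/120*1/120*(-1/37) = 21 - 721/14400*(-1/37) = 21 + 721/532800 = 11189521/532800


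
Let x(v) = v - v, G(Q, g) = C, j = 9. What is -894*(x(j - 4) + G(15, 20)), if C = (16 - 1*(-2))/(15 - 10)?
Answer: -16092/5 ≈ -3218.4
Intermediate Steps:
C = 18/5 (C = (16 + 2)/5 = 18*(1/5) = 18/5 ≈ 3.6000)
G(Q, g) = 18/5
x(v) = 0
-894*(x(j - 4) + G(15, 20)) = -894*(0 + 18/5) = -894*18/5 = -1*16092/5 = -16092/5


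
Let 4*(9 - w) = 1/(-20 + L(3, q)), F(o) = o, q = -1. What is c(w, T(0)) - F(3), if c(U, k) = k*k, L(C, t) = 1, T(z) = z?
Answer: -3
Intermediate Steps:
w = 685/76 (w = 9 - 1/(4*(-20 + 1)) = 9 - ¼/(-19) = 9 - ¼*(-1/19) = 9 + 1/76 = 685/76 ≈ 9.0132)
c(U, k) = k²
c(w, T(0)) - F(3) = 0² - 1*3 = 0 - 3 = -3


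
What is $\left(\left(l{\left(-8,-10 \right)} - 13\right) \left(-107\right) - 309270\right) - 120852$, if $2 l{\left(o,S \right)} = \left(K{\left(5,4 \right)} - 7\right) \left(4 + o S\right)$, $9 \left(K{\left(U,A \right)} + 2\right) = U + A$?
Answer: $-392779$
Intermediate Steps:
$K{\left(U,A \right)} = -2 + \frac{A}{9} + \frac{U}{9}$ ($K{\left(U,A \right)} = -2 + \frac{U + A}{9} = -2 + \frac{A + U}{9} = -2 + \left(\frac{A}{9} + \frac{U}{9}\right) = -2 + \frac{A}{9} + \frac{U}{9}$)
$l{\left(o,S \right)} = -16 - 4 S o$ ($l{\left(o,S \right)} = \frac{\left(\left(-2 + \frac{1}{9} \cdot 4 + \frac{1}{9} \cdot 5\right) - 7\right) \left(4 + o S\right)}{2} = \frac{\left(\left(-2 + \frac{4}{9} + \frac{5}{9}\right) - 7\right) \left(4 + S o\right)}{2} = \frac{\left(-1 - 7\right) \left(4 + S o\right)}{2} = \frac{\left(-8\right) \left(4 + S o\right)}{2} = \frac{-32 - 8 S o}{2} = -16 - 4 S o$)
$\left(\left(l{\left(-8,-10 \right)} - 13\right) \left(-107\right) - 309270\right) - 120852 = \left(\left(\left(-16 - \left(-40\right) \left(-8\right)\right) - 13\right) \left(-107\right) - 309270\right) - 120852 = \left(\left(\left(-16 - 320\right) - 13\right) \left(-107\right) - 309270\right) - 120852 = \left(\left(-336 - 13\right) \left(-107\right) - 309270\right) - 120852 = \left(\left(-349\right) \left(-107\right) - 309270\right) - 120852 = \left(37343 - 309270\right) - 120852 = -271927 - 120852 = -392779$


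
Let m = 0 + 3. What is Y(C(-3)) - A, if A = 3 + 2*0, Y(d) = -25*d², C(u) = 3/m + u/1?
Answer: -103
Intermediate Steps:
m = 3
C(u) = 1 + u (C(u) = 3/3 + u/1 = 3*(⅓) + u*1 = 1 + u)
A = 3 (A = 3 + 0 = 3)
Y(C(-3)) - A = -25*(1 - 3)² - 1*3 = -25*(-2)² - 3 = -25*4 - 3 = -100 - 3 = -103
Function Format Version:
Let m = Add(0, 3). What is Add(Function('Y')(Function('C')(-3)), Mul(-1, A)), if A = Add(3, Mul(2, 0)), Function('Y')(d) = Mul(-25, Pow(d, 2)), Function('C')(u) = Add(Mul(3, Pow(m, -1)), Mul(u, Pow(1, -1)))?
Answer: -103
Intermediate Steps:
m = 3
Function('C')(u) = Add(1, u) (Function('C')(u) = Add(Mul(3, Pow(3, -1)), Mul(u, Pow(1, -1))) = Add(Mul(3, Rational(1, 3)), Mul(u, 1)) = Add(1, u))
A = 3 (A = Add(3, 0) = 3)
Add(Function('Y')(Function('C')(-3)), Mul(-1, A)) = Add(Mul(-25, Pow(Add(1, -3), 2)), Mul(-1, 3)) = Add(Mul(-25, Pow(-2, 2)), -3) = Add(Mul(-25, 4), -3) = Add(-100, -3) = -103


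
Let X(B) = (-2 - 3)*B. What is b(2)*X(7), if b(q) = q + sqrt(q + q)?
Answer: -140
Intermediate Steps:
X(B) = -5*B
b(q) = q + sqrt(2)*sqrt(q) (b(q) = q + sqrt(2*q) = q + sqrt(2)*sqrt(q))
b(2)*X(7) = (2 + sqrt(2)*sqrt(2))*(-5*7) = (2 + 2)*(-35) = 4*(-35) = -140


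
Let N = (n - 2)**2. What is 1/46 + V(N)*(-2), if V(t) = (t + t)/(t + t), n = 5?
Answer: -91/46 ≈ -1.9783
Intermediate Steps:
N = 9 (N = (5 - 2)**2 = 3**2 = 9)
V(t) = 1 (V(t) = (2*t)/((2*t)) = (2*t)*(1/(2*t)) = 1)
1/46 + V(N)*(-2) = 1/46 + 1*(-2) = 1/46 - 2 = -91/46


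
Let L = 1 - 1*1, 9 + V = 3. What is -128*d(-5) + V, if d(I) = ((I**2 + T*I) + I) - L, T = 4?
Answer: -6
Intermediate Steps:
V = -6 (V = -9 + 3 = -6)
L = 0 (L = 1 - 1 = 0)
d(I) = I**2 + 5*I (d(I) = ((I**2 + 4*I) + I) - 1*0 = (I**2 + 5*I) + 0 = I**2 + 5*I)
-128*d(-5) + V = -(-640)*(5 - 5) - 6 = -(-640)*0 - 6 = -128*0 - 6 = 0 - 6 = -6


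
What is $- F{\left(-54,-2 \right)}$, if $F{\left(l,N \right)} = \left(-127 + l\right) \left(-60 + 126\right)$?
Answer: $11946$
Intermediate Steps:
$F{\left(l,N \right)} = -8382 + 66 l$ ($F{\left(l,N \right)} = \left(-127 + l\right) 66 = -8382 + 66 l$)
$- F{\left(-54,-2 \right)} = - (-8382 + 66 \left(-54\right)) = - (-8382 - 3564) = \left(-1\right) \left(-11946\right) = 11946$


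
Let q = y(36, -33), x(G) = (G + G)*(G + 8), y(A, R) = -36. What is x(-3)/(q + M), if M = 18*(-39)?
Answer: 5/123 ≈ 0.040650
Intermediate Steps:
x(G) = 2*G*(8 + G) (x(G) = (2*G)*(8 + G) = 2*G*(8 + G))
q = -36
M = -702
x(-3)/(q + M) = (2*(-3)*(8 - 3))/(-36 - 702) = (2*(-3)*5)/(-738) = -30*(-1/738) = 5/123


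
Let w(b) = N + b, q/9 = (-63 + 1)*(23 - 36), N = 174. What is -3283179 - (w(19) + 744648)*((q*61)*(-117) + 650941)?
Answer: 38076906965558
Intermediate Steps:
q = 7254 (q = 9*((-63 + 1)*(23 - 36)) = 9*(-62*(-13)) = 9*806 = 7254)
w(b) = 174 + b
-3283179 - (w(19) + 744648)*((q*61)*(-117) + 650941) = -3283179 - ((174 + 19) + 744648)*((7254*61)*(-117) + 650941) = -3283179 - (193 + 744648)*(442494*(-117) + 650941) = -3283179 - 744841*(-51771798 + 650941) = -3283179 - 744841*(-51120857) = -3283179 - 1*(-38076910248737) = -3283179 + 38076910248737 = 38076906965558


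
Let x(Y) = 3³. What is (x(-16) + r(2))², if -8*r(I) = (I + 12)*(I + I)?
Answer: 400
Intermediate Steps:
x(Y) = 27
r(I) = -I*(12 + I)/4 (r(I) = -(I + 12)*(I + I)/8 = -(12 + I)*2*I/8 = -I*(12 + I)/4)
(x(-16) + r(2))² = (27 - ¼*2*(12 + 2))² = (27 - ¼*2*14)² = (27 - 7)² = 20² = 400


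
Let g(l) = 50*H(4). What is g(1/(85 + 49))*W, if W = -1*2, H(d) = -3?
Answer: 300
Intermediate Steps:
W = -2
g(l) = -150 (g(l) = 50*(-3) = -150)
g(1/(85 + 49))*W = -150*(-2) = 300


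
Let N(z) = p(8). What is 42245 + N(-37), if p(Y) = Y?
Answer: 42253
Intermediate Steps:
N(z) = 8
42245 + N(-37) = 42245 + 8 = 42253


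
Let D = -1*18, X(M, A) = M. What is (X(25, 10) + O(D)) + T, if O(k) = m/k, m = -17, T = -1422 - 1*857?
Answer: -40555/18 ≈ -2253.1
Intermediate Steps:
D = -18
T = -2279 (T = -1422 - 857 = -2279)
O(k) = -17/k
(X(25, 10) + O(D)) + T = (25 - 17/(-18)) - 2279 = (25 - 17*(-1/18)) - 2279 = (25 + 17/18) - 2279 = 467/18 - 2279 = -40555/18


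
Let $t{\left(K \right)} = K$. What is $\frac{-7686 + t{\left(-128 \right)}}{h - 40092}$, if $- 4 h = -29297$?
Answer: $\frac{31256}{131071} \approx 0.23847$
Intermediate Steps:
$h = \frac{29297}{4}$ ($h = \left(- \frac{1}{4}\right) \left(-29297\right) = \frac{29297}{4} \approx 7324.3$)
$\frac{-7686 + t{\left(-128 \right)}}{h - 40092} = \frac{-7686 - 128}{\frac{29297}{4} - 40092} = - \frac{7814}{- \frac{131071}{4}} = \left(-7814\right) \left(- \frac{4}{131071}\right) = \frac{31256}{131071}$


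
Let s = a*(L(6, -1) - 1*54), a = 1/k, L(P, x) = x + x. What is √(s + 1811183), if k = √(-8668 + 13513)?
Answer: √(42515755021575 - 271320*√4845)/4845 ≈ 1345.8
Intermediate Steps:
k = √4845 ≈ 69.606
L(P, x) = 2*x
a = √4845/4845 (a = 1/(√4845) = √4845/4845 ≈ 0.014367)
s = -56*√4845/4845 (s = (√4845/4845)*(2*(-1) - 1*54) = (√4845/4845)*(-2 - 54) = (√4845/4845)*(-56) = -56*√4845/4845 ≈ -0.80453)
√(s + 1811183) = √(-56*√4845/4845 + 1811183) = √(1811183 - 56*√4845/4845)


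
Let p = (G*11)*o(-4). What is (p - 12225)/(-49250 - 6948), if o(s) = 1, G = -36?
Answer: 12621/56198 ≈ 0.22458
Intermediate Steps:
p = -396 (p = -36*11*1 = -396*1 = -396)
(p - 12225)/(-49250 - 6948) = (-396 - 12225)/(-49250 - 6948) = -12621/(-56198) = -12621*(-1/56198) = 12621/56198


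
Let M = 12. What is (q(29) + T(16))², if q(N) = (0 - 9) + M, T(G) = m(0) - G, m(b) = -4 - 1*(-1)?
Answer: 256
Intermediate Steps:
m(b) = -3 (m(b) = -4 + 1 = -3)
T(G) = -3 - G
q(N) = 3 (q(N) = (0 - 9) + 12 = -9 + 12 = 3)
(q(29) + T(16))² = (3 + (-3 - 1*16))² = (3 + (-3 - 16))² = (3 - 19)² = (-16)² = 256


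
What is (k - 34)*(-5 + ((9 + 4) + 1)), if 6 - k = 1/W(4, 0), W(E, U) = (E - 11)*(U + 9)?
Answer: -1763/7 ≈ -251.86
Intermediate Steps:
W(E, U) = (-11 + E)*(9 + U)
k = 379/63 (k = 6 - 1/(-99 - 11*0 + 9*4 + 4*0) = 6 - 1/(-99 + 0 + 36 + 0) = 6 - 1/(-63) = 6 - 1*(-1/63) = 6 + 1/63 = 379/63 ≈ 6.0159)
(k - 34)*(-5 + ((9 + 4) + 1)) = (379/63 - 34)*(-5 + ((9 + 4) + 1)) = -1763*(-5 + (13 + 1))/63 = -1763*(-5 + 14)/63 = -1763/63*9 = -1763/7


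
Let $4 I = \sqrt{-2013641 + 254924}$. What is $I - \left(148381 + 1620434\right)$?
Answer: $-1768815 + \frac{3 i \sqrt{195413}}{4} \approx -1.7688 \cdot 10^{6} + 331.54 i$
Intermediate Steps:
$I = \frac{3 i \sqrt{195413}}{4}$ ($I = \frac{\sqrt{-2013641 + 254924}}{4} = \frac{\sqrt{-1758717}}{4} = \frac{3 i \sqrt{195413}}{4} \approx 331.54 i$)
$I - \left(148381 + 1620434\right) = \frac{3 i \sqrt{195413}}{4} - \left(148381 + 1620434\right) = \frac{3 i \sqrt{195413}}{4} - 1768815 = -1768815 + \frac{3 i \sqrt{195413}}{4}$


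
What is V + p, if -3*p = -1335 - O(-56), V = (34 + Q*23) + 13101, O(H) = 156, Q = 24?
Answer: 14184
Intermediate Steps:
V = 13687 (V = (34 + 24*23) + 13101 = (34 + 552) + 13101 = 586 + 13101 = 13687)
p = 497 (p = -(-1335 - 1*156)/3 = -(-1335 - 156)/3 = -⅓*(-1491) = 497)
V + p = 13687 + 497 = 14184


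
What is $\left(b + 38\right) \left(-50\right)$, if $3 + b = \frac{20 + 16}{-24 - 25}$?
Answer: $- \frac{83950}{49} \approx -1713.3$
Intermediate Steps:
$b = - \frac{183}{49}$ ($b = -3 + \frac{20 + 16}{-24 - 25} = -3 + \frac{36}{-49} = -3 + 36 \left(- \frac{1}{49}\right) = -3 - \frac{36}{49} = - \frac{183}{49} \approx -3.7347$)
$\left(b + 38\right) \left(-50\right) = \left(- \frac{183}{49} + 38\right) \left(-50\right) = \frac{1679}{49} \left(-50\right) = - \frac{83950}{49}$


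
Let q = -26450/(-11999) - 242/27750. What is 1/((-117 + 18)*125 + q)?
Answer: -166486125/2059900255004 ≈ -8.0822e-5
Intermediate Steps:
q = 365541871/166486125 (q = -26450*(-1/11999) - 242*1/27750 = 26450/11999 - 121/13875 = 365541871/166486125 ≈ 2.1956)
1/((-117 + 18)*125 + q) = 1/((-117 + 18)*125 + 365541871/166486125) = 1/(-99*125 + 365541871/166486125) = 1/(-12375 + 365541871/166486125) = 1/(-2059900255004/166486125) = -166486125/2059900255004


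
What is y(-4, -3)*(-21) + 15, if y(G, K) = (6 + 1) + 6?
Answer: -258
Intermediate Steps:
y(G, K) = 13 (y(G, K) = 7 + 6 = 13)
y(-4, -3)*(-21) + 15 = 13*(-21) + 15 = -273 + 15 = -258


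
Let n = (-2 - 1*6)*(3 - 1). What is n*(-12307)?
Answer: 196912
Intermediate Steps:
n = -16 (n = (-2 - 6)*2 = -8*2 = -16)
n*(-12307) = -16*(-12307) = 196912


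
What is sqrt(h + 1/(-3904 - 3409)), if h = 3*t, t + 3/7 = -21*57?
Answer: I*sqrt(9413651461655)/51191 ≈ 59.936*I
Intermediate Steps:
t = -8382/7 (t = -3/7 - 21*57 = -3/7 - 1197 = -8382/7 ≈ -1197.4)
h = -25146/7 (h = 3*(-8382/7) = -25146/7 ≈ -3592.3)
sqrt(h + 1/(-3904 - 3409)) = sqrt(-25146/7 + 1/(-3904 - 3409)) = sqrt(-25146/7 + 1/(-7313)) = sqrt(-25146/7 - 1/7313) = sqrt(-183892705/51191) = I*sqrt(9413651461655)/51191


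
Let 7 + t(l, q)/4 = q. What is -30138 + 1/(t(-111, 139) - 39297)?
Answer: -1168420123/38769 ≈ -30138.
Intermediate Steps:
t(l, q) = -28 + 4*q
-30138 + 1/(t(-111, 139) - 39297) = -30138 + 1/((-28 + 4*139) - 39297) = -30138 + 1/((-28 + 556) - 39297) = -30138 + 1/(528 - 39297) = -30138 + 1/(-38769) = -30138 - 1/38769 = -1168420123/38769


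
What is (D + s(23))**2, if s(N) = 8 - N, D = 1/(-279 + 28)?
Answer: 14182756/63001 ≈ 225.12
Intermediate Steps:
D = -1/251 (D = 1/(-251) = -1/251 ≈ -0.0039841)
(D + s(23))**2 = (-1/251 + (8 - 1*23))**2 = (-1/251 + (8 - 23))**2 = (-1/251 - 15)**2 = (-3766/251)**2 = 14182756/63001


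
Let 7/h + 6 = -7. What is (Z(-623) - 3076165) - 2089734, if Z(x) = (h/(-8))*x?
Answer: -537257857/104 ≈ -5.1659e+6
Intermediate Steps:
h = -7/13 (h = 7/(-6 - 7) = 7/(-13) = 7*(-1/13) = -7/13 ≈ -0.53846)
Z(x) = 7*x/104 (Z(x) = (-7/13/(-8))*x = (-7/13*(-1/8))*x = 7*x/104)
(Z(-623) - 3076165) - 2089734 = ((7/104)*(-623) - 3076165) - 2089734 = (-4361/104 - 3076165) - 2089734 = -319925521/104 - 2089734 = -537257857/104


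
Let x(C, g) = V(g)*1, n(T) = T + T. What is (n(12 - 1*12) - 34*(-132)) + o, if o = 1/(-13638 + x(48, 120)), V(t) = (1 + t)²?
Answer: 4501465/1003 ≈ 4488.0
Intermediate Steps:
n(T) = 2*T
x(C, g) = (1 + g)² (x(C, g) = (1 + g)²*1 = (1 + g)²)
o = 1/1003 (o = 1/(-13638 + (1 + 120)²) = 1/(-13638 + 121²) = 1/(-13638 + 14641) = 1/1003 ≈ 0.00099701)
(n(12 - 1*12) - 34*(-132)) + o = (2*(12 - 1*12) - 34*(-132)) + 1/1003 = (2*(12 - 12) + 4488) + 1/1003 = (2*0 + 4488) + 1/1003 = (0 + 4488) + 1/1003 = 4488 + 1/1003 = 4501465/1003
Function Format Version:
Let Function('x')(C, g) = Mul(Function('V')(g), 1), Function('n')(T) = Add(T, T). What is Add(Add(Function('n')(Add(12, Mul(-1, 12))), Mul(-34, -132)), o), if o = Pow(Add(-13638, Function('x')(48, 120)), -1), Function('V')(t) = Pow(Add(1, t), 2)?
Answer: Rational(4501465, 1003) ≈ 4488.0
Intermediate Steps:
Function('n')(T) = Mul(2, T)
Function('x')(C, g) = Pow(Add(1, g), 2) (Function('x')(C, g) = Mul(Pow(Add(1, g), 2), 1) = Pow(Add(1, g), 2))
o = Rational(1, 1003) (o = Pow(Add(-13638, Pow(Add(1, 120), 2)), -1) = Pow(Add(-13638, Pow(121, 2)), -1) = Pow(Add(-13638, 14641), -1) = Pow(1003, -1) = Rational(1, 1003) ≈ 0.00099701)
Add(Add(Function('n')(Add(12, Mul(-1, 12))), Mul(-34, -132)), o) = Add(Add(Mul(2, Add(12, Mul(-1, 12))), Mul(-34, -132)), Rational(1, 1003)) = Add(Add(Mul(2, Add(12, -12)), 4488), Rational(1, 1003)) = Add(Add(Mul(2, 0), 4488), Rational(1, 1003)) = Add(Add(0, 4488), Rational(1, 1003)) = Add(4488, Rational(1, 1003)) = Rational(4501465, 1003)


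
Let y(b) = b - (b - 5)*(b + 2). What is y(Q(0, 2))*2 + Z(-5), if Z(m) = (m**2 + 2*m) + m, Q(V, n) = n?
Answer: 38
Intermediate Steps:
y(b) = b - (-5 + b)*(2 + b)
Z(m) = m**2 + 3*m
y(Q(0, 2))*2 + Z(-5) = (10 - 1*2**2 + 4*2)*2 - 5*(3 - 5) = (10 - 1*4 + 8)*2 - 5*(-2) = (10 - 4 + 8)*2 + 10 = 14*2 + 10 = 28 + 10 = 38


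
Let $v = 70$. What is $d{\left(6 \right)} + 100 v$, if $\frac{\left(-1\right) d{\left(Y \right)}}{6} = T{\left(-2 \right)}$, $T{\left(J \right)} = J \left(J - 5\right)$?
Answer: $6916$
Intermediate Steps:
$T{\left(J \right)} = J \left(-5 + J\right)$
$d{\left(Y \right)} = -84$ ($d{\left(Y \right)} = - 6 \left(- 2 \left(-5 - 2\right)\right) = - 6 \left(\left(-2\right) \left(-7\right)\right) = \left(-6\right) 14 = -84$)
$d{\left(6 \right)} + 100 v = -84 + 100 \cdot 70 = -84 + 7000 = 6916$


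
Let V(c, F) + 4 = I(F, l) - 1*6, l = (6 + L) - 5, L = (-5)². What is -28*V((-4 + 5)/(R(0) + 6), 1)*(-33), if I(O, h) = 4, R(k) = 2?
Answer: -5544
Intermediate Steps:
L = 25
l = 26 (l = (6 + 25) - 5 = 31 - 5 = 26)
V(c, F) = -6 (V(c, F) = -4 + (4 - 1*6) = -4 + (4 - 6) = -4 - 2 = -6)
-28*V((-4 + 5)/(R(0) + 6), 1)*(-33) = -28*(-6)*(-33) = 168*(-33) = -5544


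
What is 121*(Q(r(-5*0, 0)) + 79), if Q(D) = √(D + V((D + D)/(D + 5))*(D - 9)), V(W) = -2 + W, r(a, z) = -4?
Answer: 9559 + 363*√14 ≈ 10917.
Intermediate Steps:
Q(D) = √(D + (-9 + D)*(-2 + 2*D/(5 + D))) (Q(D) = √(D + (-2 + (D + D)/(D + 5))*(D - 9)) = √(D + (-2 + (2*D)/(5 + D))*(-9 + D)) = √(D + (-2 + 2*D/(5 + D))*(-9 + D)) = √(D + (-9 + D)*(-2 + 2*D/(5 + D))))
121*(Q(r(-5*0, 0)) + 79) = 121*(√((90 + (-4)² - 5*(-4))/(5 - 4)) + 79) = 121*(√((90 + 16 + 20)/1) + 79) = 121*(√(1*126) + 79) = 121*(√126 + 79) = 121*(3*√14 + 79) = 121*(79 + 3*√14) = 9559 + 363*√14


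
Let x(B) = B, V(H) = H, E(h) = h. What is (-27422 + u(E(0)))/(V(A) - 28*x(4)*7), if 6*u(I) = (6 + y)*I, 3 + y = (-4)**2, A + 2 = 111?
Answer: 27422/675 ≈ 40.625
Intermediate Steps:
A = 109 (A = -2 + 111 = 109)
y = 13 (y = -3 + (-4)**2 = -3 + 16 = 13)
u(I) = 19*I/6 (u(I) = ((6 + 13)*I)/6 = (19*I)/6 = 19*I/6)
(-27422 + u(E(0)))/(V(A) - 28*x(4)*7) = (-27422 + (19/6)*0)/(109 - 28*4*7) = (-27422 + 0)/(109 - 112*7) = -27422/(109 - 784) = -27422/(-675) = -27422*(-1/675) = 27422/675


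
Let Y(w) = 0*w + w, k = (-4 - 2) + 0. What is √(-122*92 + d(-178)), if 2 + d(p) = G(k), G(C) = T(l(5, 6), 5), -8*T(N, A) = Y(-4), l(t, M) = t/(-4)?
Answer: I*√44902/2 ≈ 105.95*I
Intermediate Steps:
l(t, M) = -t/4 (l(t, M) = t*(-¼) = -t/4)
k = -6 (k = -6 + 0 = -6)
Y(w) = w (Y(w) = 0 + w = w)
T(N, A) = ½ (T(N, A) = -⅛*(-4) = ½)
G(C) = ½
d(p) = -3/2 (d(p) = -2 + ½ = -3/2)
√(-122*92 + d(-178)) = √(-122*92 - 3/2) = √(-11224 - 3/2) = √(-22451/2) = I*√44902/2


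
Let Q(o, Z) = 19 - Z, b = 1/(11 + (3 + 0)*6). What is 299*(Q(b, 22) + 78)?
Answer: 22425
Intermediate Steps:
b = 1/29 (b = 1/(11 + 3*6) = 1/(11 + 18) = 1/29 ≈ 0.034483)
299*(Q(b, 22) + 78) = 299*((19 - 1*22) + 78) = 299*((19 - 22) + 78) = 299*(-3 + 78) = 299*75 = 22425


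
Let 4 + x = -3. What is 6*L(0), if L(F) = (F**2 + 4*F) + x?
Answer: -42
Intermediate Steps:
x = -7 (x = -4 - 3 = -7)
L(F) = -7 + F**2 + 4*F (L(F) = (F**2 + 4*F) - 7 = -7 + F**2 + 4*F)
6*L(0) = 6*(-7 + 0**2 + 4*0) = 6*(-7 + 0 + 0) = 6*(-7) = -42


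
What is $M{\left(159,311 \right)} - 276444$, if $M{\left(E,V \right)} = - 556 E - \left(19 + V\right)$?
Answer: $-365178$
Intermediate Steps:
$M{\left(E,V \right)} = -19 - V - 556 E$
$M{\left(159,311 \right)} - 276444 = \left(-19 - 311 - 88404\right) - 276444 = -88734 - 276444 = -365178$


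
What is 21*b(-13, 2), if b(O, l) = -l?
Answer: -42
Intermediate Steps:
21*b(-13, 2) = 21*(-1*2) = 21*(-2) = -42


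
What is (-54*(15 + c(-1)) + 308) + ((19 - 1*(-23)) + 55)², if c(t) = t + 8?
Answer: 8529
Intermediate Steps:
c(t) = 8 + t
(-54*(15 + c(-1)) + 308) + ((19 - 1*(-23)) + 55)² = (-54*(15 + (8 - 1)) + 308) + ((19 - 1*(-23)) + 55)² = (-54*(15 + 7) + 308) + ((19 + 23) + 55)² = (-54*22 + 308) + (42 + 55)² = (-1188 + 308) + 97² = -880 + 9409 = 8529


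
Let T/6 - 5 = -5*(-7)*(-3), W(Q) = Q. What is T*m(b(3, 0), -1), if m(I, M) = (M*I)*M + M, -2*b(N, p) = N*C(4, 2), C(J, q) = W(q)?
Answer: 2400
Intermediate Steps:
C(J, q) = q
b(N, p) = -N (b(N, p) = -N*2/2 = -N)
m(I, M) = M + I*M² (m(I, M) = (I*M)*M + M = I*M² + M = M + I*M²)
T = -600 (T = 30 + 6*(-5*(-7)*(-3)) = 30 + 6*(35*(-3)) = 30 + 6*(-105) = 30 - 630 = -600)
T*m(b(3, 0), -1) = -(-600)*(1 - 1*3*(-1)) = -(-600)*(1 - 3*(-1)) = -(-600)*(1 + 3) = -(-600)*4 = -600*(-4) = 2400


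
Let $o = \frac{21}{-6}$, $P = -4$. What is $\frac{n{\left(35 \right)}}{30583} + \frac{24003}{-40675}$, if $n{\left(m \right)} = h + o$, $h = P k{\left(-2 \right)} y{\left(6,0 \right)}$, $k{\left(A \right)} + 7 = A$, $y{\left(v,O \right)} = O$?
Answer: $- \frac{209778889}{355418150} \approx -0.59023$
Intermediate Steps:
$k{\left(A \right)} = -7 + A$
$o = - \frac{7}{2}$ ($o = 21 \left(- \frac{1}{6}\right) = - \frac{7}{2} \approx -3.5$)
$h = 0$ ($h = - 4 \left(-7 - 2\right) 0 = \left(-4\right) \left(-9\right) 0 = 36 \cdot 0 = 0$)
$n{\left(m \right)} = - \frac{7}{2}$ ($n{\left(m \right)} = 0 - \frac{7}{2} = - \frac{7}{2}$)
$\frac{n{\left(35 \right)}}{30583} + \frac{24003}{-40675} = - \frac{7}{2 \cdot 30583} + \frac{24003}{-40675} = \left(- \frac{7}{2}\right) \frac{1}{30583} + 24003 \left(- \frac{1}{40675}\right) = - \frac{1}{8738} - \frac{24003}{40675} = - \frac{209778889}{355418150}$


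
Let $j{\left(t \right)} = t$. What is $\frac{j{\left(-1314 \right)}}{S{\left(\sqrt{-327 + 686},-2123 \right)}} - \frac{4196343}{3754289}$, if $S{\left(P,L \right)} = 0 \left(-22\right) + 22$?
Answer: $- \frac{228429786}{3754289} \approx -60.845$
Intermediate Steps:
$S{\left(P,L \right)} = 22$ ($S{\left(P,L \right)} = 0 + 22 = 22$)
$\frac{j{\left(-1314 \right)}}{S{\left(\sqrt{-327 + 686},-2123 \right)}} - \frac{4196343}{3754289} = - \frac{1314}{22} - \frac{4196343}{3754289} = \left(-1314\right) \frac{1}{22} - \frac{4196343}{3754289} = - \frac{657}{11} - \frac{4196343}{3754289} = - \frac{228429786}{3754289}$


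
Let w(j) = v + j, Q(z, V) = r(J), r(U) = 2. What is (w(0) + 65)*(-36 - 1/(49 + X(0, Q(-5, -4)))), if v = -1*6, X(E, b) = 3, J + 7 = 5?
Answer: -110507/52 ≈ -2125.1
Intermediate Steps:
J = -2 (J = -7 + 5 = -2)
Q(z, V) = 2
v = -6
w(j) = -6 + j
(w(0) + 65)*(-36 - 1/(49 + X(0, Q(-5, -4)))) = ((-6 + 0) + 65)*(-36 - 1/(49 + 3)) = (-6 + 65)*(-36 - 1/52) = 59*(-36 - 1*1/52) = 59*(-36 - 1/52) = 59*(-1873/52) = -110507/52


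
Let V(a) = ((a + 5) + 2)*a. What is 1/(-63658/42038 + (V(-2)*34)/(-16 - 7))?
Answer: 483437/6414393 ≈ 0.075368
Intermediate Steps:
V(a) = a*(7 + a) (V(a) = ((5 + a) + 2)*a = (7 + a)*a = a*(7 + a))
1/(-63658/42038 + (V(-2)*34)/(-16 - 7)) = 1/(-63658/42038 + (-2*(7 - 2)*34)/(-16 - 7)) = 1/(-63658*1/42038 + (-2*5*34)/(-23)) = 1/(-31829/21019 - 10*34*(-1/23)) = 1/(-31829/21019 - 340*(-1/23)) = 1/(-31829/21019 + 340/23) = 1/(6414393/483437) = 483437/6414393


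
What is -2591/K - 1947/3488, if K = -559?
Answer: 7949035/1949792 ≈ 4.0769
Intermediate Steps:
-2591/K - 1947/3488 = -2591/(-559) - 1947/3488 = -2591*(-1/559) - 1947*1/3488 = 2591/559 - 1947/3488 = 7949035/1949792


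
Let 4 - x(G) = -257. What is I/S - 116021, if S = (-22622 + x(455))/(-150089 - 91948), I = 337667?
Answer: 79133562098/22361 ≈ 3.5389e+6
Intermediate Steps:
x(G) = 261 (x(G) = 4 - 1*(-257) = 4 + 257 = 261)
S = 22361/242037 (S = (-22622 + 261)/(-150089 - 91948) = -22361/(-242037) = -22361*(-1/242037) = 22361/242037 ≈ 0.092387)
I/S - 116021 = 337667/(22361/242037) - 116021 = 337667*(242037/22361) - 116021 = 81727907679/22361 - 116021 = 79133562098/22361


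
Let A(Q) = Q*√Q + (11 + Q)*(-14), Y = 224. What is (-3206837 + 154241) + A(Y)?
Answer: -3055886 + 896*√14 ≈ -3.0525e+6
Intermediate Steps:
A(Q) = -154 + Q^(3/2) - 14*Q (A(Q) = Q^(3/2) + (-154 - 14*Q) = -154 + Q^(3/2) - 14*Q)
(-3206837 + 154241) + A(Y) = (-3206837 + 154241) + (-154 + 224^(3/2) - 14*224) = -3052596 + (-154 + 896*√14 - 3136) = -3052596 + (-3290 + 896*√14) = -3055886 + 896*√14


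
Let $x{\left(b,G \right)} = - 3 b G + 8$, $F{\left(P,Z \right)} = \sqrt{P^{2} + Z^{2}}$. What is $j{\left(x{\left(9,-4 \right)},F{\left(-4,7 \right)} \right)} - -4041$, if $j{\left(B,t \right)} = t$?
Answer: $4041 + \sqrt{65} \approx 4049.1$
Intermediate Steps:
$x{\left(b,G \right)} = 8 - 3 G b$ ($x{\left(b,G \right)} = - 3 G b + 8 = 8 - 3 G b$)
$j{\left(x{\left(9,-4 \right)},F{\left(-4,7 \right)} \right)} - -4041 = \sqrt{\left(-4\right)^{2} + 7^{2}} - -4041 = \sqrt{16 + 49} + 4041 = \sqrt{65} + 4041 = 4041 + \sqrt{65}$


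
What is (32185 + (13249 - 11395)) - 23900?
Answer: 10139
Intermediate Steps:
(32185 + (13249 - 11395)) - 23900 = (32185 + 1854) - 23900 = 34039 - 23900 = 10139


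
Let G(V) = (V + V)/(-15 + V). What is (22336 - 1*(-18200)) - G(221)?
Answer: 4174987/103 ≈ 40534.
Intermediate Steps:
G(V) = 2*V/(-15 + V) (G(V) = (2*V)/(-15 + V) = 2*V/(-15 + V))
(22336 - 1*(-18200)) - G(221) = (22336 - 1*(-18200)) - 2*221/(-15 + 221) = (22336 + 18200) - 2*221/206 = 40536 - 2*221/206 = 40536 - 1*221/103 = 40536 - 221/103 = 4174987/103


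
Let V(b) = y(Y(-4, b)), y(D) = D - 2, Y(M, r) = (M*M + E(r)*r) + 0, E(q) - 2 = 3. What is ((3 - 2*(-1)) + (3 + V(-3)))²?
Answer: 49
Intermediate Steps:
E(q) = 5 (E(q) = 2 + 3 = 5)
Y(M, r) = M² + 5*r (Y(M, r) = (M*M + 5*r) + 0 = (M² + 5*r) + 0 = M² + 5*r)
y(D) = -2 + D
V(b) = 14 + 5*b (V(b) = -2 + ((-4)² + 5*b) = -2 + (16 + 5*b) = 14 + 5*b)
((3 - 2*(-1)) + (3 + V(-3)))² = ((3 - 2*(-1)) + (3 + (14 + 5*(-3))))² = ((3 + 2) + (3 + (14 - 15)))² = (5 + (3 - 1))² = (5 + 2)² = 7² = 49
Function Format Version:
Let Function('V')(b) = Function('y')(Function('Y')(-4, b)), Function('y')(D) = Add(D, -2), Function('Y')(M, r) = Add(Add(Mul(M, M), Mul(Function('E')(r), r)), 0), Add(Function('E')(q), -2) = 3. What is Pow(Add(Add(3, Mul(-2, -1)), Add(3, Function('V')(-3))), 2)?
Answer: 49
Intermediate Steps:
Function('E')(q) = 5 (Function('E')(q) = Add(2, 3) = 5)
Function('Y')(M, r) = Add(Pow(M, 2), Mul(5, r)) (Function('Y')(M, r) = Add(Add(Mul(M, M), Mul(5, r)), 0) = Add(Add(Pow(M, 2), Mul(5, r)), 0) = Add(Pow(M, 2), Mul(5, r)))
Function('y')(D) = Add(-2, D)
Function('V')(b) = Add(14, Mul(5, b)) (Function('V')(b) = Add(-2, Add(Pow(-4, 2), Mul(5, b))) = Add(-2, Add(16, Mul(5, b))) = Add(14, Mul(5, b)))
Pow(Add(Add(3, Mul(-2, -1)), Add(3, Function('V')(-3))), 2) = Pow(Add(Add(3, Mul(-2, -1)), Add(3, Add(14, Mul(5, -3)))), 2) = Pow(Add(Add(3, 2), Add(3, Add(14, -15))), 2) = Pow(Add(5, Add(3, -1)), 2) = Pow(Add(5, 2), 2) = Pow(7, 2) = 49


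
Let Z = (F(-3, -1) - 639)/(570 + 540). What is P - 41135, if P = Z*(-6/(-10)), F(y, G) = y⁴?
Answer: -38050154/925 ≈ -41135.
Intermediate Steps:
Z = -93/185 (Z = ((-3)⁴ - 639)/(570 + 540) = (81 - 639)/1110 = -558*1/1110 = -93/185 ≈ -0.50270)
P = -279/925 (P = -(-558)/(185*(-10)) = -(-558)*(-1)/(185*10) = -93/185*⅗ = -279/925 ≈ -0.30162)
P - 41135 = -279/925 - 41135 = -38050154/925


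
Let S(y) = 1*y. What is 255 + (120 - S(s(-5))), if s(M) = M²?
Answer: 350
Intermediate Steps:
S(y) = y
255 + (120 - S(s(-5))) = 255 + (120 - 1*(-5)²) = 255 + (120 - 1*25) = 255 + (120 - 25) = 255 + 95 = 350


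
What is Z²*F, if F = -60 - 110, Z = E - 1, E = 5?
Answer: -2720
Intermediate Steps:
Z = 4 (Z = 5 - 1 = 4)
F = -170
Z²*F = 4²*(-170) = 16*(-170) = -2720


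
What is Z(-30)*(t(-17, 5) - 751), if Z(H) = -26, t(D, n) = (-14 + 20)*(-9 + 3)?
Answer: 20462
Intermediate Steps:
t(D, n) = -36 (t(D, n) = 6*(-6) = -36)
Z(-30)*(t(-17, 5) - 751) = -26*(-36 - 751) = -26*(-787) = 20462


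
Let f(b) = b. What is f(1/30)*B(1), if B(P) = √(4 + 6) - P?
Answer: -1/30 + √10/30 ≈ 0.072076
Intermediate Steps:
B(P) = √10 - P
f(1/30)*B(1) = (√10 - 1*1)/30 = (√10 - 1)/30 = (-1 + √10)/30 = -1/30 + √10/30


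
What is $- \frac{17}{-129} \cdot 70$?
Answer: $\frac{1190}{129} \approx 9.2248$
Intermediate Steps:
$- \frac{17}{-129} \cdot 70 = \left(-17\right) \left(- \frac{1}{129}\right) 70 = \frac{17}{129} \cdot 70 = \frac{1190}{129}$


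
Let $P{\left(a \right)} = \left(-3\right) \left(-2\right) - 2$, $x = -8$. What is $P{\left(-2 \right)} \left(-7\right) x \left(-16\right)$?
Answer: $-3584$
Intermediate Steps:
$P{\left(a \right)} = 4$ ($P{\left(a \right)} = 6 - 2 = 4$)
$P{\left(-2 \right)} \left(-7\right) x \left(-16\right) = 4 \left(-7\right) \left(-8\right) \left(-16\right) = \left(-28\right) \left(-8\right) \left(-16\right) = 224 \left(-16\right) = -3584$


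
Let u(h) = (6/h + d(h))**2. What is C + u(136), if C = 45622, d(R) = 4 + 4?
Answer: 211255337/4624 ≈ 45687.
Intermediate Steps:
d(R) = 8
u(h) = (8 + 6/h)**2 (u(h) = (6/h + 8)**2 = (8 + 6/h)**2)
C + u(136) = 45622 + 4*(3 + 4*136)**2/136**2 = 45622 + 4*(1/18496)*(3 + 544)**2 = 45622 + 4*(1/18496)*547**2 = 45622 + 4*(1/18496)*299209 = 45622 + 299209/4624 = 211255337/4624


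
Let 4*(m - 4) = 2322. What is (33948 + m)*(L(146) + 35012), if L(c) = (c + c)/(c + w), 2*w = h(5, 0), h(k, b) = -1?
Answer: 351854266970/291 ≈ 1.2091e+9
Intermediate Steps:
m = 1169/2 (m = 4 + (1/4)*2322 = 4 + 1161/2 = 1169/2 ≈ 584.50)
w = -1/2 (w = (1/2)*(-1) = -1/2 ≈ -0.50000)
L(c) = 2*c/(-1/2 + c) (L(c) = (c + c)/(c - 1/2) = (2*c)/(-1/2 + c) = 2*c/(-1/2 + c))
(33948 + m)*(L(146) + 35012) = (33948 + 1169/2)*(4*146/(-1 + 2*146) + 35012) = 69065*(4*146/(-1 + 292) + 35012)/2 = 69065*(4*146/291 + 35012)/2 = 69065*(4*146*(1/291) + 35012)/2 = 69065*(584/291 + 35012)/2 = (69065/2)*(10189076/291) = 351854266970/291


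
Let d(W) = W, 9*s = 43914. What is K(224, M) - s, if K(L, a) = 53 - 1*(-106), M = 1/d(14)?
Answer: -14161/3 ≈ -4720.3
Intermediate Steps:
s = 14638/3 (s = (⅑)*43914 = 14638/3 ≈ 4879.3)
M = 1/14 ≈ 0.071429
K(L, a) = 159 (K(L, a) = 53 + 106 = 159)
K(224, M) - s = 159 - 1*14638/3 = 159 - 14638/3 = -14161/3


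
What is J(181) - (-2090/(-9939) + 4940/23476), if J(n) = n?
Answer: 10533549496/58331991 ≈ 180.58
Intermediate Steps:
J(181) - (-2090/(-9939) + 4940/23476) = 181 - (-2090/(-9939) + 4940/23476) = 181 - (-2090*(-1/9939) + 4940*(1/23476)) = 181 - (2090/9939 + 1235/5869) = 181 - 1*24540875/58331991 = 181 - 24540875/58331991 = 10533549496/58331991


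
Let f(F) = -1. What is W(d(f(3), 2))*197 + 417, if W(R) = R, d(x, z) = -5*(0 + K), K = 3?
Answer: -2538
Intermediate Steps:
d(x, z) = -15 (d(x, z) = -5*(0 + 3) = -5*3 = -15)
W(d(f(3), 2))*197 + 417 = -15*197 + 417 = -2955 + 417 = -2538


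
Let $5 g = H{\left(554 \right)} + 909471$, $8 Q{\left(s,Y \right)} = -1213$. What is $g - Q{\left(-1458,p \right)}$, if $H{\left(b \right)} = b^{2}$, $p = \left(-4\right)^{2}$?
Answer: $\frac{9737161}{40} \approx 2.4343 \cdot 10^{5}$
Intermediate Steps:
$p = 16$
$Q{\left(s,Y \right)} = - \frac{1213}{8}$ ($Q{\left(s,Y \right)} = \frac{1}{8} \left(-1213\right) = - \frac{1213}{8}$)
$g = \frac{1216387}{5}$ ($g = \frac{554^{2} + 909471}{5} = \frac{306916 + 909471}{5} = \frac{1}{5} \cdot 1216387 = \frac{1216387}{5} \approx 2.4328 \cdot 10^{5}$)
$g - Q{\left(-1458,p \right)} = \frac{1216387}{5} - - \frac{1213}{8} = \frac{1216387}{5} + \frac{1213}{8} = \frac{9737161}{40}$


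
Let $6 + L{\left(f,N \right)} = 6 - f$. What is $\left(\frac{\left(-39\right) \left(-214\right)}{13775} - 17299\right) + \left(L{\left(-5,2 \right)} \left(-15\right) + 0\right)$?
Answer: $- \frac{239318504}{13775} \approx -17373.0$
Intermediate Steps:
$L{\left(f,N \right)} = - f$ ($L{\left(f,N \right)} = -6 - \left(-6 + f\right) = - f$)
$\left(\frac{\left(-39\right) \left(-214\right)}{13775} - 17299\right) + \left(L{\left(-5,2 \right)} \left(-15\right) + 0\right) = \left(\frac{\left(-39\right) \left(-214\right)}{13775} - 17299\right) + \left(\left(-1\right) \left(-5\right) \left(-15\right) + 0\right) = \left(8346 \cdot \frac{1}{13775} - 17299\right) + \left(5 \left(-15\right) + 0\right) = \left(\frac{8346}{13775} - 17299\right) + \left(-75 + 0\right) = - \frac{238285379}{13775} - 75 = - \frac{239318504}{13775}$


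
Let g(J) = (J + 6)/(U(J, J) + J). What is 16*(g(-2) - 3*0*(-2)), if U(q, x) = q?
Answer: -16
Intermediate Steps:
g(J) = (6 + J)/(2*J) (g(J) = (J + 6)/(J + J) = (6 + J)/((2*J)) = (6 + J)*(1/(2*J)) = (6 + J)/(2*J))
16*(g(-2) - 3*0*(-2)) = 16*((1/2)*(6 - 2)/(-2) - 3*0*(-2)) = 16*((1/2)*(-1/2)*4 + 0*(-2)) = 16*(-1 + 0) = 16*(-1) = -16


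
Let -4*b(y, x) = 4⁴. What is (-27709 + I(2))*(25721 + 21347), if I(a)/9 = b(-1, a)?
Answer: -1331318380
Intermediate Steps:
b(y, x) = -64 (b(y, x) = -¼*4⁴ = -¼*256 = -64)
I(a) = -576 (I(a) = 9*(-64) = -576)
(-27709 + I(2))*(25721 + 21347) = (-27709 - 576)*(25721 + 21347) = -28285*47068 = -1331318380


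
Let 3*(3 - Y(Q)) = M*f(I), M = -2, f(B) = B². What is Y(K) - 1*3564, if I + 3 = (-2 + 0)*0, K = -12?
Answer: -3555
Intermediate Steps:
I = -3 (I = -3 + (-2 + 0)*0 = -3 - 2*0 = -3 + 0 = -3)
Y(Q) = 9 (Y(Q) = 3 - (-2)*(-3)²/3 = 3 - (-2)*9/3 = 3 - ⅓*(-18) = 3 + 6 = 9)
Y(K) - 1*3564 = 9 - 1*3564 = 9 - 3564 = -3555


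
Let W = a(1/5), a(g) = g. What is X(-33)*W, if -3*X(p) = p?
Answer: 11/5 ≈ 2.2000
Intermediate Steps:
W = 1/5 ≈ 0.20000
X(p) = -p/3
X(-33)*W = -1/3*(-33)*(1/5) = 11*(1/5) = 11/5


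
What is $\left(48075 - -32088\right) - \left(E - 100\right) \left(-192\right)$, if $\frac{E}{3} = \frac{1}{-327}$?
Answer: $\frac{6644775}{109} \approx 60961.0$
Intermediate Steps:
$E = - \frac{1}{109}$ ($E = \frac{3}{-327} = 3 \left(- \frac{1}{327}\right) = - \frac{1}{109} \approx -0.0091743$)
$\left(48075 - -32088\right) - \left(E - 100\right) \left(-192\right) = \left(48075 - -32088\right) - \left(- \frac{1}{109} - 100\right) \left(-192\right) = \left(48075 + 32088\right) - \left(- \frac{10901}{109}\right) \left(-192\right) = 80163 - \frac{2092992}{109} = \frac{6644775}{109}$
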